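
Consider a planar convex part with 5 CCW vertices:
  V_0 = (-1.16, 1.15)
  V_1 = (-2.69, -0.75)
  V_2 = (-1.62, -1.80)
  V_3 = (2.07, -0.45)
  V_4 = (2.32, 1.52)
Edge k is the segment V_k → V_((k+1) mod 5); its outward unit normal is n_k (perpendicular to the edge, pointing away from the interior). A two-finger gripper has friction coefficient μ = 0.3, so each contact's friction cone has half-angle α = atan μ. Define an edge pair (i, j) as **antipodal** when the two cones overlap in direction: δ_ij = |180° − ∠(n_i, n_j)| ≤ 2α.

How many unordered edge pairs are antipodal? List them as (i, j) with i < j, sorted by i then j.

α = atan 0.3 = 16.70°;  2α = 33.40°
n_0 = (-0.7789, +0.6272)
n_1 = (-0.7004, -0.7137)
n_2 = (+0.3436, -0.9391)
n_3 = (+0.9920, -0.1259)
n_4 = (-0.1057, +0.9944)
  (0,1): δ = 95.62°  ·
  (0,2): δ = 31.06°  ✓
  (0,3): δ = 31.61°  ✓
  (0,4): δ = 134.91°  ·
  (1,2): δ = 115.45°  ·
  (1,3): δ = 52.77°  ·
  (1,4): δ = 50.53°  ·
  (2,3): δ = 117.33°  ·
  (2,4): δ = 14.03°  ✓
  (3,4): δ = 76.70°  ·
antipodal pairs: 3

count = 3; pairs: (0,2), (0,3), (2,4)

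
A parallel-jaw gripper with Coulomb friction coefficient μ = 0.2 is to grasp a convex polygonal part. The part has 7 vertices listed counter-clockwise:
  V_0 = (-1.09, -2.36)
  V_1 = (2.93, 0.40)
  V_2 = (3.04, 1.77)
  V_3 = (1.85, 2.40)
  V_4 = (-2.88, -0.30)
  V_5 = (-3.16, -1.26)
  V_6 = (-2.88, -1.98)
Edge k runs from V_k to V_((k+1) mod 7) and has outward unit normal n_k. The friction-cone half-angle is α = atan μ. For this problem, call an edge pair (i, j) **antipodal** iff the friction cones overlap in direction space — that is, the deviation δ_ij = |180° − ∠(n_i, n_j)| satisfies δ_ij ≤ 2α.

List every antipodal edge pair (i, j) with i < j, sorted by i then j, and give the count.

count = 3; pairs: (0,3), (1,4), (2,6)

α = atan 0.2 = 11.31°;  2α = 22.62°
n_0 = (+0.5660, -0.8244)
n_1 = (+0.9968, -0.0800)
n_2 = (+0.4679, +0.8838)
n_3 = (-0.4957, +0.8685)
n_4 = (-0.9600, +0.2800)
n_5 = (-0.9320, -0.3624)
n_6 = (-0.2077, -0.9782)
  (0,1): δ = 129.06°  ·
  (0,2): δ = 62.37°  ·
  (0,3): δ = 4.75°  ✓
  (0,4): δ = 39.27°  ·
  (0,5): δ = 76.78°  ·
  (0,6): δ = 133.54°  ·
  (1,2): δ = 113.31°  ·
  (1,3): δ = 55.69°  ·
  (1,4): δ = 11.67°  ✓
  (1,5): δ = 25.84°  ·
  (1,6): δ = 82.61°  ·
  (2,3): δ = 122.38°  ·
  (2,4): δ = 78.36°  ·
  (2,5): δ = 40.85°  ·
  (2,6): δ = 15.91°  ✓
  (3,4): δ = 135.98°  ·
  (3,5): δ = 98.47°  ·
  (3,6): δ = 41.70°  ·
  (4,5): δ = 142.49°  ·
  (4,6): δ = 85.73°  ·
  (5,6): δ = 123.24°  ·
antipodal pairs: 3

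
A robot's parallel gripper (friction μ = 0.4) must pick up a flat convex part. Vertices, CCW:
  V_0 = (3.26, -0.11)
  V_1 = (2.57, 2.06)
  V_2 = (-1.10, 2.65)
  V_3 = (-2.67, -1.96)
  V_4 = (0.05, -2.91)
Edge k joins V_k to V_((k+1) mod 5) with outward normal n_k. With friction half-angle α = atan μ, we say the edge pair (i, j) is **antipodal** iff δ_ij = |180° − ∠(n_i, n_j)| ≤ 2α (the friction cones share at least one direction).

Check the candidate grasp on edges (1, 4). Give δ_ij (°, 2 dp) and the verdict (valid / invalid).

α = atan 0.4 = 21.80°;  2α = 43.60°
edge 1: e_1 = (-3.67, +0.59);  n_1 = (+0.1587, +0.9873)
edge 4: e_4 = (+3.21, +2.80);  n_4 = (+0.6573, -0.7536)
∠(n_1, n_4) = 129.77°
δ = |180° − 129.77°| = 50.23°
50.23° > 2α = 43.60°  →  invalid

δ = 50.23°, invalid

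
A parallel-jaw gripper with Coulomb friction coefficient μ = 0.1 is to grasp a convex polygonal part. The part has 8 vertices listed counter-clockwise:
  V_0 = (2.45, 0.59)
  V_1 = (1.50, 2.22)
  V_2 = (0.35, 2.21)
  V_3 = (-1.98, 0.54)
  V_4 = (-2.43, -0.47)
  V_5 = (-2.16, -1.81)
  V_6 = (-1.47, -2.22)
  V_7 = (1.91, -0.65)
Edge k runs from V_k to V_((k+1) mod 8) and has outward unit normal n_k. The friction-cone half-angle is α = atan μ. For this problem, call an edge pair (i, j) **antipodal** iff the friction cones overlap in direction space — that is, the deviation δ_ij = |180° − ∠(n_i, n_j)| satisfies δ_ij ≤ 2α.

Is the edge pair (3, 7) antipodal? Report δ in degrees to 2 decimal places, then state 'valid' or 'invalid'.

α = atan 0.1 = 5.71°;  2α = 11.42°
edge 3: e_3 = (-0.45, -1.01);  n_3 = (-0.9134, +0.4070)
edge 7: e_7 = (+0.54, +1.24);  n_7 = (+0.9168, -0.3993)
∠(n_3, n_7) = 179.52°
δ = |180° − 179.52°| = 0.48°
0.48° ≤ 2α = 11.42°  →  valid

δ = 0.48°, valid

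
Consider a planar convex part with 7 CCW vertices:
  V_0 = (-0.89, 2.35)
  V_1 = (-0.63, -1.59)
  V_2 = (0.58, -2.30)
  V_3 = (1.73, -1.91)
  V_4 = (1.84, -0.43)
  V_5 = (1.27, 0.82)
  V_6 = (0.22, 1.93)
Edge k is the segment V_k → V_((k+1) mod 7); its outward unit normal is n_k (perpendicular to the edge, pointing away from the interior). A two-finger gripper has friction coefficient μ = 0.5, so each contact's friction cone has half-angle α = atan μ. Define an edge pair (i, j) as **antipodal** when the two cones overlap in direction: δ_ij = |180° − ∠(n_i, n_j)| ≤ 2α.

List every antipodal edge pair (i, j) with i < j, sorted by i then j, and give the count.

α = atan 0.5 = 26.57°;  2α = 53.13°
n_0 = (-0.9978, -0.0658)
n_1 = (-0.5061, -0.8625)
n_2 = (+0.3212, -0.9470)
n_3 = (+0.9972, -0.0741)
n_4 = (+0.9099, +0.4149)
n_5 = (+0.7265, +0.6872)
n_6 = (+0.3539, +0.9353)
  (0,1): δ = 124.18°  ·
  (0,2): δ = 75.04°  ·
  (0,3): δ = 8.03°  ✓
  (0,4): δ = 20.74°  ✓
  (0,5): δ = 39.63°  ✓
  (0,6): δ = 65.50°  ·
  (1,2): δ = 130.86°  ·
  (1,3): δ = 63.85°  ·
  (1,4): δ = 35.08°  ✓
  (1,5): δ = 16.19°  ✓
  (1,6): δ = 9.68°  ✓
  (2,3): δ = 112.98°  ·
  (2,4): δ = 84.22°  ·
  (2,5): δ = 65.32°  ·
  (2,6): δ = 39.46°  ✓
  (3,4): δ = 151.24°  ·
  (3,5): δ = 132.34°  ·
  (3,6): δ = 106.47°  ·
  (4,5): δ = 161.10°  ·
  (4,6): δ = 135.24°  ·
  (5,6): δ = 154.13°  ·
antipodal pairs: 7

count = 7; pairs: (0,3), (0,4), (0,5), (1,4), (1,5), (1,6), (2,6)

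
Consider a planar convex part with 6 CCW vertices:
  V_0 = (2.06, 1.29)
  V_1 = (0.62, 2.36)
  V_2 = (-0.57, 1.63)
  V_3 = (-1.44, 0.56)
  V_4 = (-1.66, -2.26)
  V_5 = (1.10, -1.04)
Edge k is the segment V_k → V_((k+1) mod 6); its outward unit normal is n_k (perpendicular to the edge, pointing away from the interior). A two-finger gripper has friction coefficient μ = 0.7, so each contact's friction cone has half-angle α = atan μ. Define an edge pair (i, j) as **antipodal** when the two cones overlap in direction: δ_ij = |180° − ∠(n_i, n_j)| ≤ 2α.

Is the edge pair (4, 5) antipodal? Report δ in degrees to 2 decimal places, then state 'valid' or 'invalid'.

δ = 136.24°, invalid

α = atan 0.7 = 34.99°;  2α = 69.98°
edge 4: e_4 = (+2.76, +1.22);  n_4 = (+0.4043, -0.9146)
edge 5: e_5 = (+0.96, +2.33);  n_5 = (+0.9246, -0.3809)
∠(n_4, n_5) = 43.76°
δ = |180° − 43.76°| = 136.24°
136.24° > 2α = 69.98°  →  invalid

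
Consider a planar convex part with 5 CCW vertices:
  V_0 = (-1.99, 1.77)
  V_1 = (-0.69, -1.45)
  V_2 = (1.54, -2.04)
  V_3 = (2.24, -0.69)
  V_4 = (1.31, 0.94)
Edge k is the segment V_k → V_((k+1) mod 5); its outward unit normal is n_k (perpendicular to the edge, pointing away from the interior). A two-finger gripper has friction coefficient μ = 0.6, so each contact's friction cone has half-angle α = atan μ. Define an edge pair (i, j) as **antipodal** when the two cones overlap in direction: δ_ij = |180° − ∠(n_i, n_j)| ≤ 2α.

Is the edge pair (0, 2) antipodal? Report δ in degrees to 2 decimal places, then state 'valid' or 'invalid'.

α = atan 0.6 = 30.96°;  2α = 61.93°
edge 0: e_0 = (+1.30, -3.22);  n_0 = (-0.9273, -0.3744)
edge 2: e_2 = (+0.70, +1.35);  n_2 = (+0.8878, -0.4603)
∠(n_0, n_2) = 130.61°
δ = |180° − 130.61°| = 49.39°
49.39° ≤ 2α = 61.93°  →  valid

δ = 49.39°, valid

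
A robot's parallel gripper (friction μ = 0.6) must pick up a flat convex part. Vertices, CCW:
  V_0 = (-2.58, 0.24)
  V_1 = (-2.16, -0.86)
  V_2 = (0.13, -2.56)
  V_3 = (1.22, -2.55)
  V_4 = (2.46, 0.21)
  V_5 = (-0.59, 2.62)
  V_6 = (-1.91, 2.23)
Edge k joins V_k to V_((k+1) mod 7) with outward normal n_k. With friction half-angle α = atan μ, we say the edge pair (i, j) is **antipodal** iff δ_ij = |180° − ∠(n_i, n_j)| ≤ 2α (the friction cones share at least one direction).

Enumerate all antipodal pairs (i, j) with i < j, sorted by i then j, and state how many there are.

α = atan 0.6 = 30.96°;  2α = 61.93°
n_0 = (-0.9342, -0.3567)
n_1 = (-0.5961, -0.8029)
n_2 = (+0.0092, -1.0000)
n_3 = (+0.9122, -0.4098)
n_4 = (+0.6200, +0.7846)
n_5 = (-0.2833, +0.9590)
n_6 = (-0.9477, +0.3191)
  (0,1): δ = 147.49°  ·
  (0,2): δ = 110.37°  ·
  (0,3): δ = 45.09°  ✓
  (0,4): δ = 30.79°  ✓
  (0,5): δ = 85.56°  ·
  (0,6): δ = 140.49°  ·
  (1,2): δ = 142.89°  ·
  (1,3): δ = 77.60°  ·
  (1,4): δ = 1.73°  ✓
  (1,5): δ = 53.05°  ✓
  (1,6): δ = 107.98°  ·
  (2,3): δ = 114.72°  ·
  (2,4): δ = 38.84°  ✓
  (2,5): δ = 15.93°  ✓
  (2,6): δ = 70.87°  ·
  (3,4): δ = 104.12°  ·
  (3,5): δ = 49.35°  ✓
  (3,6): δ = 5.59°  ✓
  (4,5): δ = 125.23°  ·
  (4,6): δ = 70.29°  ·
  (5,6): δ = 125.07°  ·
antipodal pairs: 8

count = 8; pairs: (0,3), (0,4), (1,4), (1,5), (2,4), (2,5), (3,5), (3,6)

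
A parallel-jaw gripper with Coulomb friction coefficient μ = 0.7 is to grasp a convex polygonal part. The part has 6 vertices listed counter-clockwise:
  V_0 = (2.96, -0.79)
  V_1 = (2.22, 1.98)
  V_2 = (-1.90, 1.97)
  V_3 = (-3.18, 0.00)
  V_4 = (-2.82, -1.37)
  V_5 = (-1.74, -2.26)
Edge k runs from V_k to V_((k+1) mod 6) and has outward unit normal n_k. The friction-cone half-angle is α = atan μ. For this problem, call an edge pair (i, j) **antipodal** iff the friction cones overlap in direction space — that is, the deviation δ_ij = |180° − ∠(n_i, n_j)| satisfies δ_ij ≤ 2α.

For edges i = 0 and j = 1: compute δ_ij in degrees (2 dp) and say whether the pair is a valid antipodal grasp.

δ = 104.82°, invalid

α = atan 0.7 = 34.99°;  2α = 69.98°
edge 0: e_0 = (-0.74, +2.77);  n_0 = (+0.9661, +0.2581)
edge 1: e_1 = (-4.12, -0.01);  n_1 = (-0.0024, +1.0000)
∠(n_0, n_1) = 75.18°
δ = |180° − 75.18°| = 104.82°
104.82° > 2α = 69.98°  →  invalid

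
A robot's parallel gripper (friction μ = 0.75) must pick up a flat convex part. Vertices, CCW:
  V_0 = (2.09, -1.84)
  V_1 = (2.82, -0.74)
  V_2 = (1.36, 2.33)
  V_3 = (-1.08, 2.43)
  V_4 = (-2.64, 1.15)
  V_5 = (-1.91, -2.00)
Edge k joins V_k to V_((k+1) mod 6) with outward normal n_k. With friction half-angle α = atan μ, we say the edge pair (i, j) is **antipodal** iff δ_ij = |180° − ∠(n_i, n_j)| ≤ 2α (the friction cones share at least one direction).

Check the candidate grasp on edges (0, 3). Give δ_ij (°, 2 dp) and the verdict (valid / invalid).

δ = 17.06°, valid

α = atan 0.75 = 36.87°;  2α = 73.74°
edge 0: e_0 = (+0.73, +1.10);  n_0 = (+0.8332, -0.5530)
edge 3: e_3 = (-1.56, -1.28);  n_3 = (-0.6343, +0.7731)
∠(n_0, n_3) = 162.94°
δ = |180° − 162.94°| = 17.06°
17.06° ≤ 2α = 73.74°  →  valid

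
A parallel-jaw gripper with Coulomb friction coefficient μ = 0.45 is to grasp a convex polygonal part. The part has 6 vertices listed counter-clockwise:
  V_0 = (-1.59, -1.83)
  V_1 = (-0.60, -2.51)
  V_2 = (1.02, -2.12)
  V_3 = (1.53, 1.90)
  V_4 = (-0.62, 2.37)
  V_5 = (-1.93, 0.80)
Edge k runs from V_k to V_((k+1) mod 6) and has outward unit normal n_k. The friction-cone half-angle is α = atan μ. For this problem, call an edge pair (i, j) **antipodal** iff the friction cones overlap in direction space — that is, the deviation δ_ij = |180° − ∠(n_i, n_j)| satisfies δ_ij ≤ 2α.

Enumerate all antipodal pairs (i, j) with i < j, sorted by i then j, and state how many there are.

α = atan 0.45 = 24.23°;  2α = 48.46°
n_0 = (-0.5662, -0.8243)
n_1 = (+0.2341, -0.9722)
n_2 = (+0.9920, -0.1259)
n_3 = (+0.2136, +0.9769)
n_4 = (-0.7678, +0.6407)
n_5 = (-0.9917, -0.1282)
  (0,1): δ = 131.98°  ·
  (0,2): δ = 62.75°  ·
  (0,3): δ = 22.15°  ✓
  (0,4): δ = 84.64°  ·
  (0,5): δ = 131.85°  ·
  (1,2): δ = 110.77°  ·
  (1,3): δ = 25.87°  ✓
  (1,4): δ = 36.62°  ✓
  (1,5): δ = 83.83°  ·
  (2,3): δ = 95.10°  ·
  (2,4): δ = 32.61°  ✓
  (2,5): δ = 14.60°  ✓
  (3,4): δ = 117.51°  ·
  (3,5): δ = 70.30°  ·
  (4,5): δ = 132.79°  ·
antipodal pairs: 5

count = 5; pairs: (0,3), (1,3), (1,4), (2,4), (2,5)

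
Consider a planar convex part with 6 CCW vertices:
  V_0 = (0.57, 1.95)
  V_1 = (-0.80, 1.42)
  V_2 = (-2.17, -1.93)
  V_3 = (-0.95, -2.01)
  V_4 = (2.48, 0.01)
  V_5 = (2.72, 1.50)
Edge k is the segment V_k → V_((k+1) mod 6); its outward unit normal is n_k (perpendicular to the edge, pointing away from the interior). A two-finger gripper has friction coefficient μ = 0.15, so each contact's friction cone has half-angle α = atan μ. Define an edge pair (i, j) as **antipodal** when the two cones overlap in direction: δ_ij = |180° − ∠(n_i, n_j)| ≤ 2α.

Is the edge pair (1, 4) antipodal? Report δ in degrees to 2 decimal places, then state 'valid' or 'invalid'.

α = atan 0.15 = 8.53°;  2α = 17.06°
edge 1: e_1 = (-1.37, -3.35);  n_1 = (-0.9256, +0.3785)
edge 4: e_4 = (+0.24, +1.49);  n_4 = (+0.9873, -0.1590)
∠(n_1, n_4) = 166.91°
δ = |180° − 166.91°| = 13.09°
13.09° ≤ 2α = 17.06°  →  valid

δ = 13.09°, valid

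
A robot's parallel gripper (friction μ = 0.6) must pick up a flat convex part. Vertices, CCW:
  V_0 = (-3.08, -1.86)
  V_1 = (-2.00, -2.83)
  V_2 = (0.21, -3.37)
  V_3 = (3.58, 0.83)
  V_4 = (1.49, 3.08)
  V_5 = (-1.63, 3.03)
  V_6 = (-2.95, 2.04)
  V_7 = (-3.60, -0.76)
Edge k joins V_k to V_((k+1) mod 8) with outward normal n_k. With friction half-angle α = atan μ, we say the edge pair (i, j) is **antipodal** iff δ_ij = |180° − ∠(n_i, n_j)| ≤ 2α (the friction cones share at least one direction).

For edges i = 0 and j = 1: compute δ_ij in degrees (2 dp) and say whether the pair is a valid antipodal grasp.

δ = 151.80°, invalid

α = atan 0.6 = 30.96°;  2α = 61.93°
edge 0: e_0 = (+1.08, -0.97);  n_0 = (-0.6682, -0.7440)
edge 1: e_1 = (+2.21, -0.54);  n_1 = (-0.2374, -0.9714)
∠(n_0, n_1) = 28.20°
δ = |180° − 28.20°| = 151.80°
151.80° > 2α = 61.93°  →  invalid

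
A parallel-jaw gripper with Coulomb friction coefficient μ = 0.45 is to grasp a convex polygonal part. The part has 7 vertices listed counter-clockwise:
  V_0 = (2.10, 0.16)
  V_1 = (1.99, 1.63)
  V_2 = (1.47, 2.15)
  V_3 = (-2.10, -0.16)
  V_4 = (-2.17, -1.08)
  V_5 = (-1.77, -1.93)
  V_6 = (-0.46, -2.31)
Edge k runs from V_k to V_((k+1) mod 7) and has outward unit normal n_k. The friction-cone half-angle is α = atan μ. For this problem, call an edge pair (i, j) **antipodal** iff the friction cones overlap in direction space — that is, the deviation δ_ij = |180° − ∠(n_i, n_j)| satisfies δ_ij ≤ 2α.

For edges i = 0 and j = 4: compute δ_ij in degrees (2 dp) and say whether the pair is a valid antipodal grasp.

δ = 20.92°, valid

α = atan 0.45 = 24.23°;  2α = 48.46°
edge 0: e_0 = (-0.11, +1.47);  n_0 = (+0.9972, +0.0746)
edge 4: e_4 = (+0.40, -0.85);  n_4 = (-0.9048, -0.4258)
∠(n_0, n_4) = 159.08°
δ = |180° − 159.08°| = 20.92°
20.92° ≤ 2α = 48.46°  →  valid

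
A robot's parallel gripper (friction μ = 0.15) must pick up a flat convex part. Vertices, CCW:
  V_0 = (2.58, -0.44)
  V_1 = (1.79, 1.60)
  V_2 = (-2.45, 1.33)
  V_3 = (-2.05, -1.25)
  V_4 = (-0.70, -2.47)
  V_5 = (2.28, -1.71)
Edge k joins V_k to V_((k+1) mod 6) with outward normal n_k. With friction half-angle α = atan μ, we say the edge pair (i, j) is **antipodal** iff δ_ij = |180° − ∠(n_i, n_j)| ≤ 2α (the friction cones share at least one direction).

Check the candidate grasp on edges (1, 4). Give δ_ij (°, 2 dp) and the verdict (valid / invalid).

α = atan 0.15 = 8.53°;  2α = 17.06°
edge 1: e_1 = (-4.24, -0.27);  n_1 = (-0.0636, +0.9980)
edge 4: e_4 = (+2.98, +0.76);  n_4 = (+0.2471, -0.9690)
∠(n_1, n_4) = 169.34°
δ = |180° − 169.34°| = 10.66°
10.66° ≤ 2α = 17.06°  →  valid

δ = 10.66°, valid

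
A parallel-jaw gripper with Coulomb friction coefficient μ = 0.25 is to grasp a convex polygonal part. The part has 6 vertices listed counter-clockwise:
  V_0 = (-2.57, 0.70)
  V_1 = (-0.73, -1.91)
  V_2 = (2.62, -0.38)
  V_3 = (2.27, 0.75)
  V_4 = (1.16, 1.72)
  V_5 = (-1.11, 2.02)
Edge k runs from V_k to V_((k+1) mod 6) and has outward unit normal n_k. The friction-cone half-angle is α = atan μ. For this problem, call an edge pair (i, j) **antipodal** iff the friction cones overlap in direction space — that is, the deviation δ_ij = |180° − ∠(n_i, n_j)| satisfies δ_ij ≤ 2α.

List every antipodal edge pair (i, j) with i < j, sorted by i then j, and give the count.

α = atan 0.25 = 14.04°;  2α = 28.07°
n_0 = (-0.8173, -0.5762)
n_1 = (+0.4154, -0.9096)
n_2 = (+0.9552, +0.2959)
n_3 = (+0.6580, +0.7530)
n_4 = (+0.1310, +0.9914)
n_5 = (-0.6706, +0.7418)
  (0,1): δ = 100.64°  ·
  (0,2): δ = 17.97°  ✓
  (0,3): δ = 13.67°  ✓
  (0,4): δ = 47.29°  ·
  (0,5): δ = 96.93°  ·
  (1,2): δ = 97.34°  ·
  (1,3): δ = 65.70°  ·
  (1,4): δ = 32.08°  ·
  (1,5): δ = 17.57°  ✓
  (2,3): δ = 148.36°  ·
  (2,4): δ = 114.74°  ·
  (2,5): δ = 65.09°  ·
  (3,4): δ = 146.38°  ·
  (3,5): δ = 96.73°  ·
  (4,5): δ = 130.35°  ·
antipodal pairs: 3

count = 3; pairs: (0,2), (0,3), (1,5)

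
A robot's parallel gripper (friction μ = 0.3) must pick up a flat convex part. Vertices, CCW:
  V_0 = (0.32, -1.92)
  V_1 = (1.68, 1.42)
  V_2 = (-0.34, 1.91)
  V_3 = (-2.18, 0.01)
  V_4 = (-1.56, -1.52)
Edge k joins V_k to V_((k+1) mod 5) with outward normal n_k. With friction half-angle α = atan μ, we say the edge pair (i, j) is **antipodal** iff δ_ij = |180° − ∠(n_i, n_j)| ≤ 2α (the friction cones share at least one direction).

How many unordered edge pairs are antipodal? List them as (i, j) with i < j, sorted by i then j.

count = 2; pairs: (0,2), (1,4)

α = atan 0.3 = 16.70°;  2α = 33.40°
n_0 = (+0.9262, -0.3771)
n_1 = (+0.2357, +0.9718)
n_2 = (-0.7184, +0.6957)
n_3 = (-0.9268, -0.3756)
n_4 = (-0.2081, -0.9781)
  (0,1): δ = 81.48°  ·
  (0,2): δ = 21.93°  ✓
  (0,3): δ = 44.21°  ·
  (0,4): δ = 100.14°  ·
  (1,2): δ = 120.45°  ·
  (1,3): δ = 54.31°  ·
  (1,4): δ = 1.62°  ✓
  (2,3): δ = 113.86°  ·
  (2,4): δ = 57.93°  ·
  (3,4): δ = 124.07°  ·
antipodal pairs: 2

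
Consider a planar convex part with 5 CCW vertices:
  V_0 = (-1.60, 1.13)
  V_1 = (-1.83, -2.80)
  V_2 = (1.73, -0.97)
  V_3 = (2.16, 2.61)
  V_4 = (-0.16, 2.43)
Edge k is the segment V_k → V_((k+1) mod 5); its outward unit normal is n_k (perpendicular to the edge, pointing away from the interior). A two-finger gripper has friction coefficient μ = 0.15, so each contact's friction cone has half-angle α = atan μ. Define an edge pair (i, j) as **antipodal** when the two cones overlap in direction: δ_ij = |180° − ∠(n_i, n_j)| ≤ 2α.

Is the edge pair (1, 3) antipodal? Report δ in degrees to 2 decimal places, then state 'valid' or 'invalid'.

α = atan 0.15 = 8.53°;  2α = 17.06°
edge 1: e_1 = (+3.56, +1.83);  n_1 = (+0.4572, -0.8894)
edge 3: e_3 = (-2.32, -0.18);  n_3 = (-0.0774, +0.9970)
∠(n_1, n_3) = 157.23°
δ = |180° − 157.23°| = 22.77°
22.77° > 2α = 17.06°  →  invalid

δ = 22.77°, invalid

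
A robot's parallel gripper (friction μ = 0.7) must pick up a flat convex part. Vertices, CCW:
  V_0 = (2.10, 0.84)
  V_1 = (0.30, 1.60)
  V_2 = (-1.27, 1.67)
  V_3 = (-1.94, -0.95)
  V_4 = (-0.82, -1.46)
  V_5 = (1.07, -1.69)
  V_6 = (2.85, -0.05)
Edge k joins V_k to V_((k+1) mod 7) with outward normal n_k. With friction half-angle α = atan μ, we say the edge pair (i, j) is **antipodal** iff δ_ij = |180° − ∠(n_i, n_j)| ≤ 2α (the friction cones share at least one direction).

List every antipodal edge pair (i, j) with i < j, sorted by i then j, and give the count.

α = atan 0.7 = 34.99°;  2α = 69.98°
n_0 = (+0.3890, +0.9212)
n_1 = (+0.0445, +0.9990)
n_2 = (-0.9688, +0.2478)
n_3 = (-0.4144, -0.9101)
n_4 = (-0.1208, -0.9927)
n_5 = (+0.6776, -0.7354)
n_6 = (+0.7647, +0.6444)
  (0,1): δ = 159.66°  ·
  (0,2): δ = 81.45°  ·
  (0,3): δ = 1.59°  ✓
  (0,4): δ = 15.95°  ✓
  (0,5): δ = 65.55°  ✓
  (0,6): δ = 153.01°  ·
  (1,2): δ = 101.79°  ·
  (1,3): δ = 21.93°  ✓
  (1,4): δ = 4.39°  ✓
  (1,5): δ = 45.21°  ✓
  (1,6): δ = 132.67°  ·
  (2,3): δ = 100.14°  ·
  (2,4): δ = 82.59°  ·
  (2,5): δ = 33.00°  ✓
  (2,6): δ = 54.47°  ✓
  (3,4): δ = 162.46°  ·
  (3,5): δ = 112.86°  ·
  (3,6): δ = 25.40°  ✓
  (4,5): δ = 130.41°  ·
  (4,6): δ = 42.94°  ✓
  (5,6): δ = 92.54°  ·
antipodal pairs: 10

count = 10; pairs: (0,3), (0,4), (0,5), (1,3), (1,4), (1,5), (2,5), (2,6), (3,6), (4,6)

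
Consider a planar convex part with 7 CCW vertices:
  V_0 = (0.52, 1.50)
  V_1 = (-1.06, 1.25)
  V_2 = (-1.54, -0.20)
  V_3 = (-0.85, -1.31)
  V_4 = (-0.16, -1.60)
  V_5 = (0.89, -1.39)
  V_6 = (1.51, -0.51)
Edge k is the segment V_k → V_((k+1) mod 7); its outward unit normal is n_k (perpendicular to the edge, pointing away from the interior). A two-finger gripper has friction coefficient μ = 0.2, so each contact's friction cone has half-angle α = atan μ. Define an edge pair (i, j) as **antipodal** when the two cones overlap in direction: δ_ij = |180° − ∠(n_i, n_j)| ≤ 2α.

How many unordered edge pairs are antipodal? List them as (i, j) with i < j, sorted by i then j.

count = 3; pairs: (0,4), (1,5), (2,6)

α = atan 0.2 = 11.31°;  2α = 22.62°
n_0 = (-0.1563, +0.9877)
n_1 = (-0.9493, +0.3143)
n_2 = (-0.8493, -0.5279)
n_3 = (-0.3875, -0.9219)
n_4 = (+0.1961, -0.9806)
n_5 = (+0.8175, -0.5760)
n_6 = (+0.8971, +0.4418)
  (0,1): δ = 117.31°  ·
  (0,2): δ = 67.13°  ·
  (0,3): δ = 31.79°  ·
  (0,4): δ = 2.32°  ✓
  (0,5): δ = 45.84°  ·
  (0,6): δ = 107.23°  ·
  (1,2): δ = 129.82°  ·
  (1,3): δ = 94.48°  ·
  (1,4): δ = 60.37°  ·
  (1,5): δ = 16.85°  ✓
  (1,6): δ = 44.54°  ·
  (2,3): δ = 144.66°  ·
  (2,4): δ = 110.56°  ·
  (2,5): δ = 67.03°  ·
  (2,6): δ = 5.64°  ✓
  (3,4): δ = 145.89°  ·
  (3,5): δ = 102.37°  ·
  (3,6): δ = 40.98°  ·
  (4,5): δ = 136.48°  ·
  (4,6): δ = 75.09°  ·
  (5,6): δ = 118.61°  ·
antipodal pairs: 3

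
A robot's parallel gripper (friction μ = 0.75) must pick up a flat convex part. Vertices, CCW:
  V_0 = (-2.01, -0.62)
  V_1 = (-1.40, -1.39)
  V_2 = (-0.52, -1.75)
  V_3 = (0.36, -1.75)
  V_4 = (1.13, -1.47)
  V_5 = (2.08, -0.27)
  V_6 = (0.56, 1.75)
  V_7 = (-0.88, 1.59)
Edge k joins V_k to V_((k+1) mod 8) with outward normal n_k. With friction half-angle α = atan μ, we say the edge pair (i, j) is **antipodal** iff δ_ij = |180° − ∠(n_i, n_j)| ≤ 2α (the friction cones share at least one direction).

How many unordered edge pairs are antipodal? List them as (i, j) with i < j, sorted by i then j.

count = 13; pairs: (0,5), (0,6), (1,5), (1,6), (2,5), (2,6), (2,7), (3,5), (3,6), (3,7), (4,6), (4,7), (5,7)

α = atan 0.75 = 36.87°;  2α = 73.74°
n_0 = (-0.7838, -0.6210)
n_1 = (-0.3786, -0.9255)
n_2 = (+0.0000, -1.0000)
n_3 = (+0.3417, -0.9398)
n_4 = (+0.7840, -0.6207)
n_5 = (+0.7990, +0.6013)
n_6 = (-0.1104, +0.9939)
n_7 = (-0.8904, +0.4553)
  (0,1): δ = 150.64°  ·
  (0,2): δ = 128.39°  ·
  (0,3): δ = 108.40°  ·
  (0,4): δ = 76.75°  ·
  (0,5): δ = 1.43°  ✓
  (0,6): δ = 57.95°  ✓
  (0,7): δ = 114.53°  ·
  (1,2): δ = 157.75°  ·
  (1,3): δ = 137.77°  ·
  (1,4): δ = 106.12°  ·
  (1,5): δ = 30.79°  ✓
  (1,6): δ = 28.59°  ✓
  (1,7): δ = 85.17°  ·
  (2,3): δ = 160.02°  ·
  (2,4): δ = 128.37°  ·
  (2,5): δ = 53.04°  ✓
  (2,6): δ = 6.34°  ✓
  (2,7): δ = 62.92°  ✓
  (3,4): δ = 148.35°  ·
  (3,5): δ = 73.02°  ✓
  (3,6): δ = 13.64°  ✓
  (3,7): δ = 42.94°  ✓
  (4,5): δ = 104.67°  ·
  (4,6): δ = 45.29°  ✓
  (4,7): δ = 11.29°  ✓
  (5,6): δ = 120.62°  ·
  (5,7): δ = 64.04°  ✓
  (6,7): δ = 123.42°  ·
antipodal pairs: 13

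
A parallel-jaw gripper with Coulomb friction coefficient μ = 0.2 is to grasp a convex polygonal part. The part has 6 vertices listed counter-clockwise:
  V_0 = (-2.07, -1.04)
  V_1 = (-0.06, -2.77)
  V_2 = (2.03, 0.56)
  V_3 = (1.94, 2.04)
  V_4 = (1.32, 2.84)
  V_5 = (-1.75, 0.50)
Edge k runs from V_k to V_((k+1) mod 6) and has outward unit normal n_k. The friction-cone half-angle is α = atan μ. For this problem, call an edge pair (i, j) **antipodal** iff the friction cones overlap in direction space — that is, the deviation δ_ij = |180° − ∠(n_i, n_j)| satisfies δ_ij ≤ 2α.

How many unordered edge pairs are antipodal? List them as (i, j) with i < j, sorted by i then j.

α = atan 0.2 = 11.31°;  2α = 22.62°
n_0 = (-0.6523, -0.7579)
n_1 = (+0.8470, -0.5316)
n_2 = (+0.9982, +0.0607)
n_3 = (+0.7904, +0.6126)
n_4 = (-0.6062, +0.7953)
n_5 = (-0.9791, +0.2034)
  (0,1): δ = 81.40°  ·
  (0,2): δ = 45.80°  ·
  (0,3): δ = 11.51°  ✓
  (0,4): δ = 78.03°  ·
  (0,5): δ = 118.98°  ·
  (1,2): δ = 144.41°  ·
  (1,3): δ = 110.11°  ·
  (1,4): δ = 20.57°  ✓
  (1,5): δ = 20.37°  ✓
  (2,3): δ = 145.70°  ·
  (2,4): δ = 56.16°  ·
  (2,5): δ = 15.22°  ✓
  (3,4): δ = 90.46°  ·
  (3,5): δ = 49.51°  ·
  (4,5): δ = 139.05°  ·
antipodal pairs: 4

count = 4; pairs: (0,3), (1,4), (1,5), (2,5)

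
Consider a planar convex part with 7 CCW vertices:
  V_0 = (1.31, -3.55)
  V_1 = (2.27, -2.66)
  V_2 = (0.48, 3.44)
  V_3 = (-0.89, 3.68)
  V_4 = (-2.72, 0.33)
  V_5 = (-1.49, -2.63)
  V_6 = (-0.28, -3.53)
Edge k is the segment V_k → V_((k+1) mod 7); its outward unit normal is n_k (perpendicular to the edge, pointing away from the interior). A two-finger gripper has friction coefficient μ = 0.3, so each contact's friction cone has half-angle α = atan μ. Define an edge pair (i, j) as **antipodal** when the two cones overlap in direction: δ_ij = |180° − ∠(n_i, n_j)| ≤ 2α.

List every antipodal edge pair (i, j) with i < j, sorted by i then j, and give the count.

count = 4; pairs: (0,3), (1,4), (2,5), (2,6)

α = atan 0.3 = 16.70°;  2α = 33.40°
n_0 = (+0.6799, -0.7333)
n_1 = (+0.9595, +0.2816)
n_2 = (+0.1726, +0.9850)
n_3 = (-0.8776, +0.4794)
n_4 = (-0.9234, -0.3837)
n_5 = (-0.5968, -0.8024)
n_6 = (-0.0126, -0.9999)
  (0,1): δ = 116.48°  ·
  (0,2): δ = 52.77°  ·
  (0,3): δ = 18.52°  ✓
  (0,4): δ = 69.73°  ·
  (0,5): δ = 100.52°  ·
  (0,6): δ = 136.45°  ·
  (1,2): δ = 116.29°  ·
  (1,3): δ = 45.00°  ·
  (1,4): δ = 6.21°  ✓
  (1,5): δ = 37.00°  ·
  (1,6): δ = 72.93°  ·
  (2,3): δ = 108.71°  ·
  (2,4): δ = 57.50°  ·
  (2,5): δ = 26.71°  ✓
  (2,6): δ = 9.22°  ✓
  (3,4): δ = 128.79°  ·
  (3,5): δ = 98.00°  ·
  (3,6): δ = 62.07°  ·
  (4,5): δ = 149.21°  ·
  (4,6): δ = 113.29°  ·
  (5,6): δ = 144.08°  ·
antipodal pairs: 4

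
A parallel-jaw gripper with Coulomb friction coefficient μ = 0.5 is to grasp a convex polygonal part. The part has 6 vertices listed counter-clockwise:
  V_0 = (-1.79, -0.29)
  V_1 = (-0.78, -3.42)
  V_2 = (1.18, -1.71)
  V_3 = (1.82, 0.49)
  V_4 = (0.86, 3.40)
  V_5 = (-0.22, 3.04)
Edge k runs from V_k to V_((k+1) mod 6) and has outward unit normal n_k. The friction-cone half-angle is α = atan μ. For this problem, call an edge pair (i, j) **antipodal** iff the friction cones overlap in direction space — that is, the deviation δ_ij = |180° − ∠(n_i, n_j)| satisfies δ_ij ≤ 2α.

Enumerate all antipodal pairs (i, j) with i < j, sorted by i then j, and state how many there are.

count = 6; pairs: (0,2), (0,3), (1,4), (1,5), (2,5), (3,5)

α = atan 0.5 = 26.57°;  2α = 53.13°
n_0 = (-0.9517, -0.3071)
n_1 = (+0.6574, -0.7535)
n_2 = (+0.9602, -0.2793)
n_3 = (+0.9497, +0.3133)
n_4 = (-0.3162, +0.9487)
n_5 = (-0.9045, +0.4265)
  (0,1): δ = 66.78°  ·
  (0,2): δ = 34.10°  ✓
  (0,3): δ = 0.37°  ✓
  (0,4): δ = 90.55°  ·
  (0,5): δ = 136.87°  ·
  (1,2): δ = 147.32°  ·
  (1,3): δ = 112.85°  ·
  (1,4): δ = 22.67°  ✓
  (1,5): δ = 23.65°  ✓
  (2,3): δ = 145.52°  ·
  (2,4): δ = 55.34°  ·
  (2,5): δ = 9.02°  ✓
  (3,4): δ = 89.82°  ·
  (3,5): δ = 43.50°  ✓
  (4,5): δ = 133.68°  ·
antipodal pairs: 6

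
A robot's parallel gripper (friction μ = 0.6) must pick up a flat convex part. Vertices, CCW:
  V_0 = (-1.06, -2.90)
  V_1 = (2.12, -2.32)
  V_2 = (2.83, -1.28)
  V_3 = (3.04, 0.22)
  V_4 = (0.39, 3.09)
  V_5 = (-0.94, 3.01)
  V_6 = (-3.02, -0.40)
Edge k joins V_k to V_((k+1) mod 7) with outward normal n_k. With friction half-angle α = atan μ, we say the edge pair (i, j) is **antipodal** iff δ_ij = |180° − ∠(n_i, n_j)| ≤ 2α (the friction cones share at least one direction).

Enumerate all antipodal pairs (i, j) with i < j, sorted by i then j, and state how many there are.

α = atan 0.6 = 30.96°;  2α = 61.93°
n_0 = (+0.1794, -0.9838)
n_1 = (+0.8259, -0.5638)
n_2 = (+0.9903, -0.1386)
n_3 = (+0.7347, +0.6784)
n_4 = (-0.0600, +0.9982)
n_5 = (-0.8537, +0.5207)
n_6 = (-0.7870, -0.6170)
  (0,1): δ = 134.66°  ·
  (0,2): δ = 108.31°  ·
  (0,3): δ = 57.62°  ✓
  (0,4): δ = 6.89°  ✓
  (0,5): δ = 48.28°  ✓
  (0,6): δ = 117.76°  ·
  (1,2): δ = 153.65°  ·
  (1,3): δ = 102.96°  ·
  (1,4): δ = 52.24°  ✓
  (1,5): δ = 2.94°  ✓
  (1,6): δ = 72.42°  ·
  (2,3): δ = 129.31°  ·
  (2,4): δ = 78.59°  ·
  (2,5): δ = 23.41°  ✓
  (2,6): δ = 46.07°  ✓
  (3,4): δ = 129.28°  ·
  (3,5): δ = 74.10°  ·
  (3,6): δ = 4.62°  ✓
  (4,5): δ = 124.82°  ·
  (4,6): δ = 55.35°  ✓
  (5,6): δ = 110.52°  ·
antipodal pairs: 9

count = 9; pairs: (0,3), (0,4), (0,5), (1,4), (1,5), (2,5), (2,6), (3,6), (4,6)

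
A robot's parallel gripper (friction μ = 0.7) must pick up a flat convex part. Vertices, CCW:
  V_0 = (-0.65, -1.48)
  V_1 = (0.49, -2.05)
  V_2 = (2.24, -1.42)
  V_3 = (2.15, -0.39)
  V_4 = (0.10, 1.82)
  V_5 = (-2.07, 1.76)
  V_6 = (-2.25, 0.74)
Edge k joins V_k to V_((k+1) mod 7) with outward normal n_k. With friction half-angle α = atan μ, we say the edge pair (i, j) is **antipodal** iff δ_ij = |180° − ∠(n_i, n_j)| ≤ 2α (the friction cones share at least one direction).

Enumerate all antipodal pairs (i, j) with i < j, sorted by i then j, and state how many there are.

α = atan 0.7 = 34.99°;  2α = 69.98°
n_0 = (-0.4472, -0.8944)
n_1 = (+0.3387, -0.9409)
n_2 = (+0.9962, +0.0870)
n_3 = (+0.7331, +0.6801)
n_4 = (-0.0276, +0.9996)
n_5 = (-0.9848, +0.1738)
n_6 = (-0.8113, -0.5847)
  (0,1): δ = 133.64°  ·
  (0,2): δ = 58.44°  ✓
  (0,3): δ = 20.59°  ✓
  (0,4): δ = 28.15°  ✓
  (0,5): δ = 106.56°  ·
  (0,6): δ = 152.35°  ·
  (1,2): δ = 104.81°  ·
  (1,3): δ = 66.95°  ✓
  (1,4): δ = 18.22°  ✓
  (1,5): δ = 60.19°  ✓
  (1,6): δ = 105.98°  ·
  (2,3): δ = 142.14°  ·
  (2,4): δ = 93.41°  ·
  (2,5): δ = 15.00°  ✓
  (2,6): δ = 30.79°  ✓
  (3,4): δ = 131.27°  ·
  (3,5): δ = 52.86°  ✓
  (3,6): δ = 7.07°  ✓
  (4,5): δ = 101.59°  ·
  (4,6): δ = 55.80°  ✓
  (5,6): δ = 134.21°  ·
antipodal pairs: 11

count = 11; pairs: (0,2), (0,3), (0,4), (1,3), (1,4), (1,5), (2,5), (2,6), (3,5), (3,6), (4,6)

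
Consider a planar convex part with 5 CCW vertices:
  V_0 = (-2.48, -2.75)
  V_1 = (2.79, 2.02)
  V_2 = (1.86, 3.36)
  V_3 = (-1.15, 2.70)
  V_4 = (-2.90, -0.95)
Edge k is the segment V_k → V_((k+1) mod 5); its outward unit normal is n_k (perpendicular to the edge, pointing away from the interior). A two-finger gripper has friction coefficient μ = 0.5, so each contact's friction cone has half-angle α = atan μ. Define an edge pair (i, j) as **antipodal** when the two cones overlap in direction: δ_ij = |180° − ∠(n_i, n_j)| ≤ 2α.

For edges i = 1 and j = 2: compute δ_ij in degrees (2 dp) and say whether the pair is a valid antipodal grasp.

α = atan 0.5 = 26.57°;  2α = 53.13°
edge 1: e_1 = (-0.93, +1.34);  n_1 = (+0.8215, +0.5702)
edge 2: e_2 = (-3.01, -0.66);  n_2 = (-0.2142, +0.9768)
∠(n_1, n_2) = 67.61°
δ = |180° − 67.61°| = 112.39°
112.39° > 2α = 53.13°  →  invalid

δ = 112.39°, invalid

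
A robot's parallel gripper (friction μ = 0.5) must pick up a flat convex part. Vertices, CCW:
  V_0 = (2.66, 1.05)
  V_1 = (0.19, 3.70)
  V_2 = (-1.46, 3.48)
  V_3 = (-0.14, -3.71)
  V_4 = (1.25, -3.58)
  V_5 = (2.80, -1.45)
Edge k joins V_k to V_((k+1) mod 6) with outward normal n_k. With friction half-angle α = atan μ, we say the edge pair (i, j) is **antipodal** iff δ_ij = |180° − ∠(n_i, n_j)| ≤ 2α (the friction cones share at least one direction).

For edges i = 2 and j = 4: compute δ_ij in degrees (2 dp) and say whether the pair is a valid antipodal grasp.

α = atan 0.5 = 26.57°;  2α = 53.13°
edge 2: e_2 = (+1.32, -7.19);  n_2 = (-0.9836, -0.1806)
edge 4: e_4 = (+1.55, +2.13);  n_4 = (+0.8086, -0.5884)
∠(n_2, n_4) = 133.55°
δ = |180° − 133.55°| = 46.45°
46.45° ≤ 2α = 53.13°  →  valid

δ = 46.45°, valid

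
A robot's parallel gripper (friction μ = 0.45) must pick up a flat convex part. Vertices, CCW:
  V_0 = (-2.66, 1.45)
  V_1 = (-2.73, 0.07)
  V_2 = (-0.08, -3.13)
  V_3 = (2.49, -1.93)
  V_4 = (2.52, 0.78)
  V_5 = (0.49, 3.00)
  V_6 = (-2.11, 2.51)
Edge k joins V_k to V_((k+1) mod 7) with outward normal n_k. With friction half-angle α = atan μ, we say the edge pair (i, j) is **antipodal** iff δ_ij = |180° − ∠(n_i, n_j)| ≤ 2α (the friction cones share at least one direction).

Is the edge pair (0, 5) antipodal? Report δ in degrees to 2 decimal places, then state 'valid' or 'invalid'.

α = atan 0.45 = 24.23°;  2α = 48.46°
edge 0: e_0 = (-0.07, -1.38);  n_0 = (-0.9987, +0.0507)
edge 5: e_5 = (-2.60, -0.49);  n_5 = (-0.1852, +0.9827)
∠(n_0, n_5) = 76.42°
δ = |180° − 76.42°| = 103.58°
103.58° > 2α = 48.46°  →  invalid

δ = 103.58°, invalid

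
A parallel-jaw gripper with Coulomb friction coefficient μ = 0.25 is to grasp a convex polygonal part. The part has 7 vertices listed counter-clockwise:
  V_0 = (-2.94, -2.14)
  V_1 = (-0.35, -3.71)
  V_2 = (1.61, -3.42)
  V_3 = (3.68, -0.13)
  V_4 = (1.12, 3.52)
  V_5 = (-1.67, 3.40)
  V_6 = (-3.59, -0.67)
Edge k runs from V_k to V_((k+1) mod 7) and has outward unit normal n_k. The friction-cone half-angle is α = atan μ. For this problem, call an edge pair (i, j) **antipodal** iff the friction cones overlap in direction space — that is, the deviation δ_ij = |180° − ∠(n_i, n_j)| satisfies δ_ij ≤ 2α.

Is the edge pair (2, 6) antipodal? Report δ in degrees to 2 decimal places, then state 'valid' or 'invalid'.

α = atan 0.25 = 14.04°;  2α = 28.07°
edge 2: e_2 = (+2.07, +3.29);  n_2 = (+0.8464, -0.5325)
edge 6: e_6 = (+0.65, -1.47);  n_6 = (-0.9146, -0.4044)
∠(n_2, n_6) = 123.97°
δ = |180° − 123.97°| = 56.03°
56.03° > 2α = 28.07°  →  invalid

δ = 56.03°, invalid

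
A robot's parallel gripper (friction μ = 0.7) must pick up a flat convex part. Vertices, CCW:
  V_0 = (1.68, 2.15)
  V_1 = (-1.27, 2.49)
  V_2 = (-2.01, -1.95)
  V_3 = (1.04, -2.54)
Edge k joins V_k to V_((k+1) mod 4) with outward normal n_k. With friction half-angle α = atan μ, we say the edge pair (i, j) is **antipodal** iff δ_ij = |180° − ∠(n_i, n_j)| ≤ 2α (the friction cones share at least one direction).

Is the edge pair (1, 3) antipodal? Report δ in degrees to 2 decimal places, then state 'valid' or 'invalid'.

α = atan 0.7 = 34.99°;  2α = 69.98°
edge 1: e_1 = (-0.74, -4.44);  n_1 = (-0.9864, +0.1644)
edge 3: e_3 = (+0.64, +4.69);  n_3 = (+0.9908, -0.1352)
∠(n_1, n_3) = 178.31°
δ = |180° − 178.31°| = 1.69°
1.69° ≤ 2α = 69.98°  →  valid

δ = 1.69°, valid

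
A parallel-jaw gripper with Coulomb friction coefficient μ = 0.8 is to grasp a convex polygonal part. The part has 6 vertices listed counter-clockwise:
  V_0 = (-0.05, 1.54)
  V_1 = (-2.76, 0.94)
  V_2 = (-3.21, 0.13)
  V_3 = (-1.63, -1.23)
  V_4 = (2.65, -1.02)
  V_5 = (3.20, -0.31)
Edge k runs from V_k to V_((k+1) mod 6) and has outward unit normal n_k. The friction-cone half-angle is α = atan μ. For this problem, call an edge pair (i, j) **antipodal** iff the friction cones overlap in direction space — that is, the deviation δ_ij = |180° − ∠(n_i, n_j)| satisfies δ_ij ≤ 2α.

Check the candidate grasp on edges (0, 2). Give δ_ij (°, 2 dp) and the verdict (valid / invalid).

δ = 53.20°, valid

α = atan 0.8 = 38.66°;  2α = 77.32°
edge 0: e_0 = (-2.71, -0.60);  n_0 = (-0.2162, +0.9764)
edge 2: e_2 = (+1.58, -1.36);  n_2 = (-0.6524, -0.7579)
∠(n_0, n_2) = 126.80°
δ = |180° − 126.80°| = 53.20°
53.20° ≤ 2α = 77.32°  →  valid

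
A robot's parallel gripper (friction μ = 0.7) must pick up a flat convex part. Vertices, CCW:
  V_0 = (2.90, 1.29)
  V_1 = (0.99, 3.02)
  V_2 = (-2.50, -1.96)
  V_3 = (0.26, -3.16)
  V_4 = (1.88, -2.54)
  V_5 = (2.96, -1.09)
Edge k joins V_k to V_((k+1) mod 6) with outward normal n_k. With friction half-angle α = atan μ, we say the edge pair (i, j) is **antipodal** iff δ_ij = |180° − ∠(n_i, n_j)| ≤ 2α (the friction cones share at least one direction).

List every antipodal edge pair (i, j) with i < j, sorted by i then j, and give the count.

α = atan 0.7 = 34.99°;  2α = 69.98°
n_0 = (+0.6713, +0.7412)
n_1 = (-0.8189, +0.5739)
n_2 = (-0.3987, -0.9171)
n_3 = (+0.3574, -0.9339)
n_4 = (+0.8020, -0.5973)
n_5 = (+0.9997, +0.0252)
  (0,1): δ = 82.85°  ·
  (0,2): δ = 18.67°  ✓
  (0,3): δ = 63.11°  ✓
  (0,4): δ = 95.49°  ·
  (0,5): δ = 133.61°  ·
  (1,2): δ = 78.48°  ·
  (1,3): δ = 34.03°  ✓
  (1,4): δ = 1.66°  ✓
  (1,5): δ = 36.47°  ✓
  (2,3): δ = 135.56°  ·
  (2,4): δ = 103.18°  ·
  (2,5): δ = 65.06°  ✓
  (3,4): δ = 147.62°  ·
  (3,5): δ = 109.50°  ·
  (4,5): δ = 141.88°  ·
antipodal pairs: 6

count = 6; pairs: (0,2), (0,3), (1,3), (1,4), (1,5), (2,5)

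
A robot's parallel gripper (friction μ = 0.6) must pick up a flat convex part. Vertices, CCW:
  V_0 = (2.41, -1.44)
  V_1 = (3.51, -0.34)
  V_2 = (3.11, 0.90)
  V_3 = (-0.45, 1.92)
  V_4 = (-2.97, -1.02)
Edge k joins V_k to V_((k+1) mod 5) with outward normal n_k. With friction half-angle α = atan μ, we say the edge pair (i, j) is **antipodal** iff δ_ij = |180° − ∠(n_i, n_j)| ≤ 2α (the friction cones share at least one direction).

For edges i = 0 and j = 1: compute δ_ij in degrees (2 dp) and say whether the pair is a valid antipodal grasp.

δ = 117.12°, invalid

α = atan 0.6 = 30.96°;  2α = 61.93°
edge 0: e_0 = (+1.10, +1.10);  n_0 = (+0.7071, -0.7071)
edge 1: e_1 = (-0.40, +1.24);  n_1 = (+0.9517, +0.3070)
∠(n_0, n_1) = 62.88°
δ = |180° − 62.88°| = 117.12°
117.12° > 2α = 61.93°  →  invalid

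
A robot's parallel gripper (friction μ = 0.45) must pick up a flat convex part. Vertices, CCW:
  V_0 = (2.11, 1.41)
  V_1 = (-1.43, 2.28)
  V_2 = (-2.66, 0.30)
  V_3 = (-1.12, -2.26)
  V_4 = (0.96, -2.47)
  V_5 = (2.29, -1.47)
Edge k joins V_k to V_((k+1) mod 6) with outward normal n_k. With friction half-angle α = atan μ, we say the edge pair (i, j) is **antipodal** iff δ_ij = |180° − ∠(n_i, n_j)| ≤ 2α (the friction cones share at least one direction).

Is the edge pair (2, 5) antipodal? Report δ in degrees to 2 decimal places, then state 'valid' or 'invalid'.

δ = 27.45°, valid

α = atan 0.45 = 24.23°;  2α = 48.46°
edge 2: e_2 = (+1.54, -2.56);  n_2 = (-0.8569, -0.5155)
edge 5: e_5 = (-0.18, +2.88);  n_5 = (+0.9981, +0.0624)
∠(n_2, n_5) = 152.55°
δ = |180° − 152.55°| = 27.45°
27.45° ≤ 2α = 48.46°  →  valid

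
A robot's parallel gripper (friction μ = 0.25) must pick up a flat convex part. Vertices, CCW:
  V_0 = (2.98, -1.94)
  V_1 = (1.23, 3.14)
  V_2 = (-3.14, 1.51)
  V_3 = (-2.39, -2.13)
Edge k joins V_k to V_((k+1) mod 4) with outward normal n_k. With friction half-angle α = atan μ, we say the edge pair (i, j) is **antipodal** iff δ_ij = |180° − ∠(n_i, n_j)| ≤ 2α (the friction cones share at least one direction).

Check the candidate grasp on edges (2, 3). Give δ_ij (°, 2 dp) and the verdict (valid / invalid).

δ = 99.62°, invalid

α = atan 0.25 = 14.04°;  2α = 28.07°
edge 2: e_2 = (+0.75, -3.64);  n_2 = (-0.9794, -0.2018)
edge 3: e_3 = (+5.37, +0.19);  n_3 = (+0.0354, -0.9994)
∠(n_2, n_3) = 80.38°
δ = |180° − 80.38°| = 99.62°
99.62° > 2α = 28.07°  →  invalid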